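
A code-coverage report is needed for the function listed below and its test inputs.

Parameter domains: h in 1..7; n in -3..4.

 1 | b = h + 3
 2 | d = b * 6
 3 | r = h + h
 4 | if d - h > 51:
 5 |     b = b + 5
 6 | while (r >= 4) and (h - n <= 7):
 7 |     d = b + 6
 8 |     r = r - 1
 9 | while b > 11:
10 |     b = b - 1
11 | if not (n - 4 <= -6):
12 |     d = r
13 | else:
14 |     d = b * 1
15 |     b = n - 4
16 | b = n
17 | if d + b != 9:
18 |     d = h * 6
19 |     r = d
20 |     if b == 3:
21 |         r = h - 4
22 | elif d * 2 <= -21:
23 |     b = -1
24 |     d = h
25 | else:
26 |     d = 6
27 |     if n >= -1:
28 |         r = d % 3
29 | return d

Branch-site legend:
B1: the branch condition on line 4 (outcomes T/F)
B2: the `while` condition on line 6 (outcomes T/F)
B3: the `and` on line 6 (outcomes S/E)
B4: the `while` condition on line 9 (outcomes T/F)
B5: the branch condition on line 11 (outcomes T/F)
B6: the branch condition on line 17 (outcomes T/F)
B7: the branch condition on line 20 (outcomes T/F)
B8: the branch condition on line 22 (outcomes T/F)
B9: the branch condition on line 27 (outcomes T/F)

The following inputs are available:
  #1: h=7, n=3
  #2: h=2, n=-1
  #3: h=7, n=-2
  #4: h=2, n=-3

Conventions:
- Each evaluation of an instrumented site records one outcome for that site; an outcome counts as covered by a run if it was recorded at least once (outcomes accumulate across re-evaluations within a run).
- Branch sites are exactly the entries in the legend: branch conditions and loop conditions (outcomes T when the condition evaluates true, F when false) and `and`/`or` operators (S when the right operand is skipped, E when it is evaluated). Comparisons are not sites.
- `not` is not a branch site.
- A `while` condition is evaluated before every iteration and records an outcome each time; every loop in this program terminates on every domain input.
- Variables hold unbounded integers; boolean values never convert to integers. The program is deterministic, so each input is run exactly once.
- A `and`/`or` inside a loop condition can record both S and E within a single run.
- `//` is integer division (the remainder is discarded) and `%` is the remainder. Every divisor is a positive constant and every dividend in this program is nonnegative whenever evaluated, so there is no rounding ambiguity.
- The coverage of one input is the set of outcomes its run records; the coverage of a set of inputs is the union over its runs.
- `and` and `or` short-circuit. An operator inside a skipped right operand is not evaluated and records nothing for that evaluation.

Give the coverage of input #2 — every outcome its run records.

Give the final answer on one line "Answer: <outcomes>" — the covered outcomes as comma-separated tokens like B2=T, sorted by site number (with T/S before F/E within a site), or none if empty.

Running input #2 (h=2, n=-1), event by event:
  B1->F, B3->E, B2->T, B3->S, B2->F, B4->F, B5->T, B6->T, B7->F
distinct outcomes covered: B1=F, B2=T, B2=F, B3=S, B3=E, B4=F, B5=T, B6=T, B7=F

Answer: B1=F, B2=T, B2=F, B3=S, B3=E, B4=F, B5=T, B6=T, B7=F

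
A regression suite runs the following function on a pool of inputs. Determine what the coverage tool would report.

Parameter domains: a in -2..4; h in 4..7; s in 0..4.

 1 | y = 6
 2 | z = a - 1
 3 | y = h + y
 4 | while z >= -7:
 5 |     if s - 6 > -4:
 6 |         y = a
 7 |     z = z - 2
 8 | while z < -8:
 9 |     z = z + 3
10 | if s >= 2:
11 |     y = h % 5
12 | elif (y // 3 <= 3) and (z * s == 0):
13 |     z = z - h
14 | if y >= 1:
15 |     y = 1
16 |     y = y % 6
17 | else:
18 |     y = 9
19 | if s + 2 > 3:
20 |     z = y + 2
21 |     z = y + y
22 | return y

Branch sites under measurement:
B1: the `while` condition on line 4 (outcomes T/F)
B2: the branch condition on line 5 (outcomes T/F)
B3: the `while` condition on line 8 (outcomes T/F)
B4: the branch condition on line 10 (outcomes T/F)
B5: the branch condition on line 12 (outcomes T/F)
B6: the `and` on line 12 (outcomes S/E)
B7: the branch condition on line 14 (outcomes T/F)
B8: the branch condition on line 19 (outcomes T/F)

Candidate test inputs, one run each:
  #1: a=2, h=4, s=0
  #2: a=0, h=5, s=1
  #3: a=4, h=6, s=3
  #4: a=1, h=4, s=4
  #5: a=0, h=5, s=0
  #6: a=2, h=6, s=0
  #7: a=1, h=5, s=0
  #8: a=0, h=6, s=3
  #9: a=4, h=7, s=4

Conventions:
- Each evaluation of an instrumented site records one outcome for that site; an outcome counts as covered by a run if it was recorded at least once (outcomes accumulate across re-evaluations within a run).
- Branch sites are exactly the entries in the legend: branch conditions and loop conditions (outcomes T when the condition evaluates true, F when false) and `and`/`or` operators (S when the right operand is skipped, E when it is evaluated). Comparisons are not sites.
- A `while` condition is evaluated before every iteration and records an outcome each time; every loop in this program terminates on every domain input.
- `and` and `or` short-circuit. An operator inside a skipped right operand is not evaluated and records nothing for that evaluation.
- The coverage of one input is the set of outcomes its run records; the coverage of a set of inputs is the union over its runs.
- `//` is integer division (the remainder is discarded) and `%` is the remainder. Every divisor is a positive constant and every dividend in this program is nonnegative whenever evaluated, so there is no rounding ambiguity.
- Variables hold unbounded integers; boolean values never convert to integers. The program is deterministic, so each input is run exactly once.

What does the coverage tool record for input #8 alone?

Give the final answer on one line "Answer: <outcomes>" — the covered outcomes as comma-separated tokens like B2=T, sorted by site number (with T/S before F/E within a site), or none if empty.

Simulating input #8 (a=0, h=6, s=3) step by step:
  B1->T, B2->T, B1->T, B2->T, B1->T, B2->T, B1->T, B2->T, B1->F, B3->T
  B3->F, B4->T, B7->T, B8->T
distinct outcomes covered: B1=T, B1=F, B2=T, B3=T, B3=F, B4=T, B7=T, B8=T

Answer: B1=T, B1=F, B2=T, B3=T, B3=F, B4=T, B7=T, B8=T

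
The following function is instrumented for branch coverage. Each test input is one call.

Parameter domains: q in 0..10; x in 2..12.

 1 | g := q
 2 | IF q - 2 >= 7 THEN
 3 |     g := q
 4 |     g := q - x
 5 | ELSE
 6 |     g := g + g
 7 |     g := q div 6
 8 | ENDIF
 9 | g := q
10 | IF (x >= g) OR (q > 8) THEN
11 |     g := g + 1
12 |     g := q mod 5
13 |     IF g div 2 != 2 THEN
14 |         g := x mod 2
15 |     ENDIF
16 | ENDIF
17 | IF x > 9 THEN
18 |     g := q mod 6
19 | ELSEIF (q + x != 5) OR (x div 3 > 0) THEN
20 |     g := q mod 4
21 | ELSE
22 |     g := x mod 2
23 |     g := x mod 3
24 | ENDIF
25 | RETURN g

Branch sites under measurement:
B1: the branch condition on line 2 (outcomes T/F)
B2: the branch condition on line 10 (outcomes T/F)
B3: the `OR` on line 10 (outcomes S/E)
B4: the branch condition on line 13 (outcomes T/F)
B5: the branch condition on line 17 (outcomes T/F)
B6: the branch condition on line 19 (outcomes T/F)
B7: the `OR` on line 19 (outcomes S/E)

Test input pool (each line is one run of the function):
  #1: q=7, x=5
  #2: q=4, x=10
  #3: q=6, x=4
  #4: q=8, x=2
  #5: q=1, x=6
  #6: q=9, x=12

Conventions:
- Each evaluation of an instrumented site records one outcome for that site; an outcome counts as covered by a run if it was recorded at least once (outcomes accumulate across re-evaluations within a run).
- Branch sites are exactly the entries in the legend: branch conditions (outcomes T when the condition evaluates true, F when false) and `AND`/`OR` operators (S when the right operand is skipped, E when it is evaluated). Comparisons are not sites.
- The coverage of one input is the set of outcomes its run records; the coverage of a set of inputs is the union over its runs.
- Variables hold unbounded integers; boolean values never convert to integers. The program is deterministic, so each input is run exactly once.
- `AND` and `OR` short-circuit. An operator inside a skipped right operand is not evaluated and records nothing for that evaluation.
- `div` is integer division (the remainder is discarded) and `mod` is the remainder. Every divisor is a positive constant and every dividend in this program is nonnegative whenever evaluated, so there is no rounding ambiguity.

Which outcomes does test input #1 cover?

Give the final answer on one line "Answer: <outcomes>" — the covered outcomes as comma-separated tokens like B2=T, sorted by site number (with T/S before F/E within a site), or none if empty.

Running input #1 (q=7, x=5), event by event:
  B1->F, B3->E, B2->F, B5->F, B7->S, B6->T
deduplicating events, the covered set is: B1=F, B2=F, B3=E, B5=F, B6=T, B7=S

Answer: B1=F, B2=F, B3=E, B5=F, B6=T, B7=S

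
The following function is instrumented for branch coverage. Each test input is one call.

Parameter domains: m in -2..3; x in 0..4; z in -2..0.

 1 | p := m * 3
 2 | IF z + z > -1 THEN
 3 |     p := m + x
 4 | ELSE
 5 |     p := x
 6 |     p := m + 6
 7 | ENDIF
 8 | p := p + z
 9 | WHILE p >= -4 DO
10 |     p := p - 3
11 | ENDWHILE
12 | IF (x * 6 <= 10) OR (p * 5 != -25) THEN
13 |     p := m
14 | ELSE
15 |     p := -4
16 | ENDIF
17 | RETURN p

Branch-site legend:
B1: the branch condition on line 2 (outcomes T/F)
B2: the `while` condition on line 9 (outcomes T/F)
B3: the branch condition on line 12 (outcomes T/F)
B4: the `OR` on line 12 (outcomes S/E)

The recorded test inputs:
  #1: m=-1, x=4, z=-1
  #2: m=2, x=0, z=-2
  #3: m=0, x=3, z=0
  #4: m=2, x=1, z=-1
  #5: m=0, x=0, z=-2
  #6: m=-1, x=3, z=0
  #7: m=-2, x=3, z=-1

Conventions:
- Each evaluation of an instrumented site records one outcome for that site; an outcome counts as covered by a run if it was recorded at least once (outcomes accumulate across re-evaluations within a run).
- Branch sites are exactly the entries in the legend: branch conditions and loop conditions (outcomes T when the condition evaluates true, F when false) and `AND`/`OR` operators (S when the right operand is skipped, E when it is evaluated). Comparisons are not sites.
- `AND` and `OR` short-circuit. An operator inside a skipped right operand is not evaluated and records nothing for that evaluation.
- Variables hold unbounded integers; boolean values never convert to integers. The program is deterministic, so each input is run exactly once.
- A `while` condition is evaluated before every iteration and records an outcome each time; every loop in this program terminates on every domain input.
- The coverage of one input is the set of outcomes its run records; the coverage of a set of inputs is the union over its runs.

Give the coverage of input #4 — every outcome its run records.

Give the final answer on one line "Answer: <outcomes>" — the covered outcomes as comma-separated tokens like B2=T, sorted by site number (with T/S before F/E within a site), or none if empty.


Simulating input #4 (m=2, x=1, z=-1) step by step:
  B1->F, B2->T, B2->T, B2->T, B2->T, B2->F, B4->S, B3->T
as a set, this run covers: B1=F, B2=T, B2=F, B3=T, B4=S
Answer: B1=F, B2=T, B2=F, B3=T, B4=S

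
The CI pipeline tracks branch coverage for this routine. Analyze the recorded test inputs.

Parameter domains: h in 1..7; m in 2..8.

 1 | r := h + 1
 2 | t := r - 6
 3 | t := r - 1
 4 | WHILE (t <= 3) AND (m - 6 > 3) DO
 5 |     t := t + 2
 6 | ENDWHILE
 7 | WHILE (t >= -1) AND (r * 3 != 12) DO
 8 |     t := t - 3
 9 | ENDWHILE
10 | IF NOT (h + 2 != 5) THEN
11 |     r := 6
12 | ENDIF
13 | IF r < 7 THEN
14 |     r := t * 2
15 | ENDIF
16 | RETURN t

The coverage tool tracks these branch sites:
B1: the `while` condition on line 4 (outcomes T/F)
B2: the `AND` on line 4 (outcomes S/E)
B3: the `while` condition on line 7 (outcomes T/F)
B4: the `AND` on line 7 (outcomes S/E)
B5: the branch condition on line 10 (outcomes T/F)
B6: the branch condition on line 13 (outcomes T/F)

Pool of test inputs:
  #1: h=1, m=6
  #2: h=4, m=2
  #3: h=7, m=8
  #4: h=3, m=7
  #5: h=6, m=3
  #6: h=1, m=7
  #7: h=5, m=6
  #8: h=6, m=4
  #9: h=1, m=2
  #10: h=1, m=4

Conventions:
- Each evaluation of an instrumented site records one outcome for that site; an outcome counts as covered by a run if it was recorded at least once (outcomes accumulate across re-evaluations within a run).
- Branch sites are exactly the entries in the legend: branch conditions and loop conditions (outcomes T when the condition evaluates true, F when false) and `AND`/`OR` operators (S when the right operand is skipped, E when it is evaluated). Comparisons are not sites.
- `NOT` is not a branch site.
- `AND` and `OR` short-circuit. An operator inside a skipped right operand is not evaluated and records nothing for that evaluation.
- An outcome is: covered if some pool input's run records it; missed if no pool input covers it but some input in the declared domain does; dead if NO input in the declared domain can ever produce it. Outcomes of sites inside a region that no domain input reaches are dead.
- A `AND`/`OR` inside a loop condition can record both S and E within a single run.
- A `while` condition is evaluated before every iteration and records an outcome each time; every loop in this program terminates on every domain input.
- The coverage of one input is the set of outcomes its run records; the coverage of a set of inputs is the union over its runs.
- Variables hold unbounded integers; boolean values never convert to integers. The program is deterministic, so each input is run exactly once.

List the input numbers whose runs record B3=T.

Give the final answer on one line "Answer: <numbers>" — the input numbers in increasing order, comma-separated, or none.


input #1 (h=1, m=6): records B3=T
input #2 (h=4, m=2): records B3=T
input #3 (h=7, m=8): records B3=T
input #4 (h=3, m=7): does not record B3=T
input #5 (h=6, m=3): records B3=T
input #6 (h=1, m=7): records B3=T
input #7 (h=5, m=6): records B3=T
input #8 (h=6, m=4): records B3=T
input #9 (h=1, m=2): records B3=T
input #10 (h=1, m=4): records B3=T
Answer: 1, 2, 3, 5, 6, 7, 8, 9, 10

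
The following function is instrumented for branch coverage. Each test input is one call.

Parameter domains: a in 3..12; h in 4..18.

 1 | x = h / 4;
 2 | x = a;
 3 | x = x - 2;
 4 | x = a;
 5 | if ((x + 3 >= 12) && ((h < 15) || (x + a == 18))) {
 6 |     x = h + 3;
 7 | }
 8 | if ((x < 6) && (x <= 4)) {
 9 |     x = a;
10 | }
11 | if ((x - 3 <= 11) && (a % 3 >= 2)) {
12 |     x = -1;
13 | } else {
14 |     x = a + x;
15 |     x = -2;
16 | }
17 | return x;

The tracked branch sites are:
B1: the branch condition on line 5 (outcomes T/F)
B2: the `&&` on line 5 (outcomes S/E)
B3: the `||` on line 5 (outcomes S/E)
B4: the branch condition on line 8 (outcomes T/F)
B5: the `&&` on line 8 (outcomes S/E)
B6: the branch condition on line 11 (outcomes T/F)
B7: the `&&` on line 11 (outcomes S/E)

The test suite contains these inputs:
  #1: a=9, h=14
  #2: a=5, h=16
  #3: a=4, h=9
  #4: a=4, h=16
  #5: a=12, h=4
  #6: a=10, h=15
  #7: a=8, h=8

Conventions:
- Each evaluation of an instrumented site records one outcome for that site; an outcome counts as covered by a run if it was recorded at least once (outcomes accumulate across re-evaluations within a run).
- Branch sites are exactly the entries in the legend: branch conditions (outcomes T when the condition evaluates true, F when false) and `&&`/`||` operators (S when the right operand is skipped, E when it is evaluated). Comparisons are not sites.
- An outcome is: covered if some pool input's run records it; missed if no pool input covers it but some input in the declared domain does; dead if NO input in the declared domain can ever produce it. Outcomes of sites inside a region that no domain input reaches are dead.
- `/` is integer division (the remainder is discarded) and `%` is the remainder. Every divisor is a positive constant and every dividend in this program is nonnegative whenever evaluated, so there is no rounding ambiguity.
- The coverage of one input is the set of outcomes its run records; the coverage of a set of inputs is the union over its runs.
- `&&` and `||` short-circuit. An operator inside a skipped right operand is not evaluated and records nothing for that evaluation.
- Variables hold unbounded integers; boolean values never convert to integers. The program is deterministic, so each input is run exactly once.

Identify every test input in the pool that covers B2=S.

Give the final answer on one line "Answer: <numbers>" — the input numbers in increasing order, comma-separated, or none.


input #1 (a=9, h=14): never hits B2=S
input #2 (a=5, h=16): hits B2=S
input #3 (a=4, h=9): hits B2=S
input #4 (a=4, h=16): hits B2=S
input #5 (a=12, h=4): never hits B2=S
input #6 (a=10, h=15): never hits B2=S
input #7 (a=8, h=8): hits B2=S
Answer: 2, 3, 4, 7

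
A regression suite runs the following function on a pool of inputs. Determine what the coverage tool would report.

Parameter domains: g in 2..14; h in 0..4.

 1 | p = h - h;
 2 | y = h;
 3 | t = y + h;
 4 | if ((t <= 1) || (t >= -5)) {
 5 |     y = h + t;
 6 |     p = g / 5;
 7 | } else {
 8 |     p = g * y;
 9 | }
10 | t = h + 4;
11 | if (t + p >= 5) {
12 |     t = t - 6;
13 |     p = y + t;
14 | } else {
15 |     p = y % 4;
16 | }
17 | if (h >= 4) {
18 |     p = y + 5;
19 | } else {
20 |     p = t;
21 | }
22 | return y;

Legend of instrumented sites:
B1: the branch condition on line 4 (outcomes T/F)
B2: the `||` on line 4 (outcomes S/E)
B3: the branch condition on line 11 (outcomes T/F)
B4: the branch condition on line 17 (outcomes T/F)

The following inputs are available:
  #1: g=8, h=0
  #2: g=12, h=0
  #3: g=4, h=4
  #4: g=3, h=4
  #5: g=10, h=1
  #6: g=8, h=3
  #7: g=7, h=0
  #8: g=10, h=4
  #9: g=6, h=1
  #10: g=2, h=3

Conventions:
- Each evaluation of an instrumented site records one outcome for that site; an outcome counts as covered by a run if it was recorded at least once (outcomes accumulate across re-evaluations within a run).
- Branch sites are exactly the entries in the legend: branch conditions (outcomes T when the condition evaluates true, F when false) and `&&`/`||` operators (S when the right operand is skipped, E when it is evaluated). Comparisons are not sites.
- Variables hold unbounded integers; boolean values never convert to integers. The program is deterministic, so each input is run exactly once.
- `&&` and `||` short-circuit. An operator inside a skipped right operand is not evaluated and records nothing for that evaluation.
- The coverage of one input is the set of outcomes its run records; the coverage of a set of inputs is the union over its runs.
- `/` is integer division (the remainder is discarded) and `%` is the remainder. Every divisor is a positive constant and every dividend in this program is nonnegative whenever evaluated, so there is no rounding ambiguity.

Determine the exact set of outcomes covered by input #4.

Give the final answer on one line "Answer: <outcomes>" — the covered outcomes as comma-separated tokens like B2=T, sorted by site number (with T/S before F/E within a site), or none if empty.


Running input #4 (g=3, h=4), event by event:
  B2->E, B1->T, B3->T, B4->T
deduplicating events, the covered set is: B1=T, B2=E, B3=T, B4=T
Answer: B1=T, B2=E, B3=T, B4=T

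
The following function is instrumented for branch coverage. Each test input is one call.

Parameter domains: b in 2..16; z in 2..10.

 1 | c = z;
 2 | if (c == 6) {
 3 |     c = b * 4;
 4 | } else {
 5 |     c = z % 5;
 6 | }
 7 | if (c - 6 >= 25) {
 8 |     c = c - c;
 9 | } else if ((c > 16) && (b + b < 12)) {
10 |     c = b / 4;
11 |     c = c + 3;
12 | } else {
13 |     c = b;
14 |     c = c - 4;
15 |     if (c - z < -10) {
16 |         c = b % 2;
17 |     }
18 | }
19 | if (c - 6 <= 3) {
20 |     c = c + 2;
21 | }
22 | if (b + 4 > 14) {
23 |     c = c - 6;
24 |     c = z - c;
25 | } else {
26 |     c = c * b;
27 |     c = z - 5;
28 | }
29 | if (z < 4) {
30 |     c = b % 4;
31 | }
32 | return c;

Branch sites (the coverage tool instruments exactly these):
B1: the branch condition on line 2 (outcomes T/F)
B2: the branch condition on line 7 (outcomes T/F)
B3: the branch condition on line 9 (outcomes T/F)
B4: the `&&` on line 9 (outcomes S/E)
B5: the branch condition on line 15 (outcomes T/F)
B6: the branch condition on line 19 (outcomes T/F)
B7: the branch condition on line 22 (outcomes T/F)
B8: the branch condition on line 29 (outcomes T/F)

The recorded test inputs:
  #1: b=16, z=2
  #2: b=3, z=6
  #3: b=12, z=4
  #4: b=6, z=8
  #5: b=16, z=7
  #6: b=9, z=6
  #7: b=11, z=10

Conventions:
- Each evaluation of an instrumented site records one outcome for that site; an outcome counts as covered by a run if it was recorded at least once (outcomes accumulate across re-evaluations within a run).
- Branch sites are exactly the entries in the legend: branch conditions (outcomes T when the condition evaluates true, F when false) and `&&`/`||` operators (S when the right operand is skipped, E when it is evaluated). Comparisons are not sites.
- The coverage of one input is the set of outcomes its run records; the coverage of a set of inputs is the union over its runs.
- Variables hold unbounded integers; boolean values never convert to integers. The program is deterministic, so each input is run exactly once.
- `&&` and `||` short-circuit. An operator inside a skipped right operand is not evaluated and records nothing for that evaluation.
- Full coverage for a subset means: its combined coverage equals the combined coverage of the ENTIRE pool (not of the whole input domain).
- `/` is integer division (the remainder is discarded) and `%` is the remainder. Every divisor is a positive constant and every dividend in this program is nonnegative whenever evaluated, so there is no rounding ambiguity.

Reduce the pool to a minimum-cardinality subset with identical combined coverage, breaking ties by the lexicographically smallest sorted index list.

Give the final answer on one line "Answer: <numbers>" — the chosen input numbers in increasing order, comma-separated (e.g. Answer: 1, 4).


run #1 (b=16, z=2) runs B1->F, B2->F, B4->S, B3->F, B5->F, B6->F, B7->T, B8->T; records B1=F, B2=F, B3=F, B4=S, B5=F, B6=F, B7=T, B8=T
run #2 (b=3, z=6) runs B1->T, B2->F, B4->S, B3->F, B5->F, B6->T, B7->F, B8->F; records B1=T, B2=F, B3=F, B4=S, B5=F, B6=T, B7=F, B8=F
run #3 (b=12, z=4) runs B1->F, B2->F, B4->S, B3->F, B5->F, B6->T, B7->T, B8->F; records B1=F, B2=F, B3=F, B4=S, B5=F, B6=T, B7=T, B8=F
run #4 (b=6, z=8) runs B1->F, B2->F, B4->S, B3->F, B5->F, B6->T, B7->F, B8->F; records B1=F, B2=F, B3=F, B4=S, B5=F, B6=T, B7=F, B8=F
run #5 (b=16, z=7) runs B1->F, B2->F, B4->S, B3->F, B5->F, B6->F, B7->T, B8->F; records B1=F, B2=F, B3=F, B4=S, B5=F, B6=F, B7=T, B8=F
run #6 (b=9, z=6) runs B1->T, B2->T, B6->T, B7->F, B8->F; records B1=T, B2=T, B6=T, B7=F, B8=F
run #7 (b=11, z=10) runs B1->F, B2->F, B4->S, B3->F, B5->F, B6->T, B7->T, B8->F; records B1=F, B2=F, B3=F, B4=S, B5=F, B6=T, B7=T, B8=F
pool-wide coverage (13 outcomes): B1=T, B1=F, B2=T, B2=F, B3=F, B4=S, B5=F, B6=T, B6=F, B7=T, B7=F, B8=T, B8=F
size 1 is not enough: best union over all size-1 subsets is 8/13
the canonical winner is {1, 6}: size 2, full 13-outcome coverage, earliest index list among size-2 covers
Answer: 1, 6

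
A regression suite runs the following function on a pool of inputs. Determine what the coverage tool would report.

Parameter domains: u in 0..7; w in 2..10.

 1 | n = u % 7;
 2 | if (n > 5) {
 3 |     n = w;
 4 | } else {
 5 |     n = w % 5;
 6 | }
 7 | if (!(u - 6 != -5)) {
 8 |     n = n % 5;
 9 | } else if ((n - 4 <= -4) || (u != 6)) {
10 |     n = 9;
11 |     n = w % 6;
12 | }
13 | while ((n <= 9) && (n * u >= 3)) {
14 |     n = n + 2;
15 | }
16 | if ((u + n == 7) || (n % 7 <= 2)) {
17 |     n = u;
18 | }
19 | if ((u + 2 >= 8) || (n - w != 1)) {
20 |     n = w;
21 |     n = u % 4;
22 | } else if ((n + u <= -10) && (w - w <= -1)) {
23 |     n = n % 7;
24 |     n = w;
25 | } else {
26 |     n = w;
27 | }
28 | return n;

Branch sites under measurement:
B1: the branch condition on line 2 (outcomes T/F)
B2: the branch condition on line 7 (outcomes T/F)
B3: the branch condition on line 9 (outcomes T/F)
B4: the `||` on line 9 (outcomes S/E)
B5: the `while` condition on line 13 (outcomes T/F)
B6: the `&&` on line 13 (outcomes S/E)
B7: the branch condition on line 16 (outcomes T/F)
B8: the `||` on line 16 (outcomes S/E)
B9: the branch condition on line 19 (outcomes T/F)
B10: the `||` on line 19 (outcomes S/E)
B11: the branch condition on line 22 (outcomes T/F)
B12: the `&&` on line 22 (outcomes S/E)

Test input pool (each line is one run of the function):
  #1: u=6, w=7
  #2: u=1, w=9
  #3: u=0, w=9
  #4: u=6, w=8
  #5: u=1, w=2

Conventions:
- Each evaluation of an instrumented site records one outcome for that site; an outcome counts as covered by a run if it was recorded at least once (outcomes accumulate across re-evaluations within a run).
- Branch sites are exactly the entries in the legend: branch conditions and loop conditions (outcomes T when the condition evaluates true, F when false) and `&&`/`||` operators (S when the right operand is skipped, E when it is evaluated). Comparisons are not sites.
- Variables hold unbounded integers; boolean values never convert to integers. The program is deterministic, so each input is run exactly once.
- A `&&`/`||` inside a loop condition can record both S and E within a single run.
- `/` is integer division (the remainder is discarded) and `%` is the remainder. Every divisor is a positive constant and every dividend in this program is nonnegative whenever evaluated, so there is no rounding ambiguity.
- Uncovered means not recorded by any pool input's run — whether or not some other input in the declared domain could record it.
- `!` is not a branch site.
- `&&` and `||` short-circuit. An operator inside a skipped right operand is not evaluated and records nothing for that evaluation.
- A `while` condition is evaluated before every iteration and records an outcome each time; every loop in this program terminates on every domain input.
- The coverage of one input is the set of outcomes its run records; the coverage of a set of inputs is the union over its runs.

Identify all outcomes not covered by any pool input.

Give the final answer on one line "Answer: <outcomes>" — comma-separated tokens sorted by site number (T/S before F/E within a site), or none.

run #1 (u=6, w=7) runs B1->T, B2->F, B4->E, B3->F, B6->E, B5->T, B6->E, B5->T, B6->S, B5->F, B8->E, B7->F, B10->S, B9->T; records B1=T, B2=F, B3=F, B4=E, B5=T, B5=F, B6=S, B6=E, B7=F, B8=E, B9=T, B10=S
run #2 (u=1, w=9) runs B1->F, B2->T, B6->E, B5->T, B6->E, B5->T, B6->E, B5->T, B6->S, B5->F, B8->E, B7->F, B10->E, B9->F, ...; records B1=F, B2=T, B5=T, B5=F, B6=S, B6=E, B7=F, B8=E, B9=F, B10=E, B11=F, B12=S
run #3 (u=0, w=9) runs B1->F, B2->F, B4->E, B3->T, B6->E, B5->F, B8->E, B7->F, B10->E, B9->T; records B1=F, B2=F, B3=T, B4=E, B5=F, B6=E, B7=F, B8=E, B9=T, B10=E
run #4 (u=6, w=8) runs B1->T, B2->F, B4->E, B3->F, B6->E, B5->T, B6->S, B5->F, B8->E, B7->F, B10->S, B9->T; records B1=T, B2=F, B3=F, B4=E, B5=T, B5=F, B6=S, B6=E, B7=F, B8=E, B9=T, B10=S
run #5 (u=1, w=2) runs B1->F, B2->T, B6->E, B5->F, B8->E, B7->T, B10->E, B9->T; records B1=F, B2=T, B5=F, B6=E, B7=T, B8=E, B9=T, B10=E
union over the pool: B1=T, B1=F, B2=T, B2=F, B3=T, B3=F, B4=E, B5=T, B5=F, B6=S, B6=E, B7=T, B7=F, B8=E, B9=T, B9=F, B10=S, B10=E, B11=F, B12=S
uncovered (4 of 24): B4=S, B8=S, B11=T, B12=E

Answer: B4=S, B8=S, B11=T, B12=E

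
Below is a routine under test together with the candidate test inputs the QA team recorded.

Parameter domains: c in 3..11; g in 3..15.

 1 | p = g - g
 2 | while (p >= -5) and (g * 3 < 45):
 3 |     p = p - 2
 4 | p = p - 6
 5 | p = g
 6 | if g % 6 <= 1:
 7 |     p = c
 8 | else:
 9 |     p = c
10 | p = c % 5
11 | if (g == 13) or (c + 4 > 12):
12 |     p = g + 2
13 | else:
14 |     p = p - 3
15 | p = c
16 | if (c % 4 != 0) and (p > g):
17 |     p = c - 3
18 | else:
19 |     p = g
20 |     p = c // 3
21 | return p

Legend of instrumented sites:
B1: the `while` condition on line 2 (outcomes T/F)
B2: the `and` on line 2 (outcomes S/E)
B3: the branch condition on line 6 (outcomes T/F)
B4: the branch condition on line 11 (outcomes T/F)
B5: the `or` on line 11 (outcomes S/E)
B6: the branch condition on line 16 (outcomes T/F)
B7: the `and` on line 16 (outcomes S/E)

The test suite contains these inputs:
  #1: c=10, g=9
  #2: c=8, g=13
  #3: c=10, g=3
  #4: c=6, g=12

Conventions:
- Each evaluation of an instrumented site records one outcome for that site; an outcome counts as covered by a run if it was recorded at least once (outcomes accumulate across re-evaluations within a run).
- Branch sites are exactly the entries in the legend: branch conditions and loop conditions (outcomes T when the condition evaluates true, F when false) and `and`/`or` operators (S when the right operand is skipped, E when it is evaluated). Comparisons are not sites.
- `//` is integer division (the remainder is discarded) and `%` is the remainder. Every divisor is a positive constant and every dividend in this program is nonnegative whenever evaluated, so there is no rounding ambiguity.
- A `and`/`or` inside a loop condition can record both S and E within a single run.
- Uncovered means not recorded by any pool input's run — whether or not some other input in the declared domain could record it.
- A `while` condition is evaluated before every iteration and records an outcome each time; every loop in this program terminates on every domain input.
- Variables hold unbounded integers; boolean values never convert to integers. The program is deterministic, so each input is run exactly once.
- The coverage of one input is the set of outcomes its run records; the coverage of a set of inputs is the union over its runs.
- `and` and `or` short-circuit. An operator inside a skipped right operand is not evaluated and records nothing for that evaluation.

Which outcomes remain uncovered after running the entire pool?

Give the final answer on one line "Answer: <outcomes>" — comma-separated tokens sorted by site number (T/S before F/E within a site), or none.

input #1 (c=10, g=9): events B2->E, B1->T, B2->E, B1->T, B2->E, B1->T, B2->S, B1->F, B3->F, B5->E, B4->T, B7->E, B6->T; covers B1=T, B1=F, B2=S, B2=E, B3=F, B4=T, B5=E, B6=T, B7=E
input #2 (c=8, g=13): events B2->E, B1->T, B2->E, B1->T, B2->E, B1->T, B2->S, B1->F, B3->T, B5->S, B4->T, B7->S, B6->F; covers B1=T, B1=F, B2=S, B2=E, B3=T, B4=T, B5=S, B6=F, B7=S
input #3 (c=10, g=3): events B2->E, B1->T, B2->E, B1->T, B2->E, B1->T, B2->S, B1->F, B3->F, B5->E, B4->T, B7->E, B6->T; covers B1=T, B1=F, B2=S, B2=E, B3=F, B4=T, B5=E, B6=T, B7=E
input #4 (c=6, g=12): events B2->E, B1->T, B2->E, B1->T, B2->E, B1->T, B2->S, B1->F, B3->T, B5->E, B4->F, B7->E, B6->F; covers B1=T, B1=F, B2=S, B2=E, B3=T, B4=F, B5=E, B6=F, B7=E
union over the pool: B1=T, B1=F, B2=S, B2=E, B3=T, B3=F, B4=T, B4=F, B5=S, B5=E, B6=T, B6=F, B7=S, B7=E
uncovered (0 of 14): none

Answer: none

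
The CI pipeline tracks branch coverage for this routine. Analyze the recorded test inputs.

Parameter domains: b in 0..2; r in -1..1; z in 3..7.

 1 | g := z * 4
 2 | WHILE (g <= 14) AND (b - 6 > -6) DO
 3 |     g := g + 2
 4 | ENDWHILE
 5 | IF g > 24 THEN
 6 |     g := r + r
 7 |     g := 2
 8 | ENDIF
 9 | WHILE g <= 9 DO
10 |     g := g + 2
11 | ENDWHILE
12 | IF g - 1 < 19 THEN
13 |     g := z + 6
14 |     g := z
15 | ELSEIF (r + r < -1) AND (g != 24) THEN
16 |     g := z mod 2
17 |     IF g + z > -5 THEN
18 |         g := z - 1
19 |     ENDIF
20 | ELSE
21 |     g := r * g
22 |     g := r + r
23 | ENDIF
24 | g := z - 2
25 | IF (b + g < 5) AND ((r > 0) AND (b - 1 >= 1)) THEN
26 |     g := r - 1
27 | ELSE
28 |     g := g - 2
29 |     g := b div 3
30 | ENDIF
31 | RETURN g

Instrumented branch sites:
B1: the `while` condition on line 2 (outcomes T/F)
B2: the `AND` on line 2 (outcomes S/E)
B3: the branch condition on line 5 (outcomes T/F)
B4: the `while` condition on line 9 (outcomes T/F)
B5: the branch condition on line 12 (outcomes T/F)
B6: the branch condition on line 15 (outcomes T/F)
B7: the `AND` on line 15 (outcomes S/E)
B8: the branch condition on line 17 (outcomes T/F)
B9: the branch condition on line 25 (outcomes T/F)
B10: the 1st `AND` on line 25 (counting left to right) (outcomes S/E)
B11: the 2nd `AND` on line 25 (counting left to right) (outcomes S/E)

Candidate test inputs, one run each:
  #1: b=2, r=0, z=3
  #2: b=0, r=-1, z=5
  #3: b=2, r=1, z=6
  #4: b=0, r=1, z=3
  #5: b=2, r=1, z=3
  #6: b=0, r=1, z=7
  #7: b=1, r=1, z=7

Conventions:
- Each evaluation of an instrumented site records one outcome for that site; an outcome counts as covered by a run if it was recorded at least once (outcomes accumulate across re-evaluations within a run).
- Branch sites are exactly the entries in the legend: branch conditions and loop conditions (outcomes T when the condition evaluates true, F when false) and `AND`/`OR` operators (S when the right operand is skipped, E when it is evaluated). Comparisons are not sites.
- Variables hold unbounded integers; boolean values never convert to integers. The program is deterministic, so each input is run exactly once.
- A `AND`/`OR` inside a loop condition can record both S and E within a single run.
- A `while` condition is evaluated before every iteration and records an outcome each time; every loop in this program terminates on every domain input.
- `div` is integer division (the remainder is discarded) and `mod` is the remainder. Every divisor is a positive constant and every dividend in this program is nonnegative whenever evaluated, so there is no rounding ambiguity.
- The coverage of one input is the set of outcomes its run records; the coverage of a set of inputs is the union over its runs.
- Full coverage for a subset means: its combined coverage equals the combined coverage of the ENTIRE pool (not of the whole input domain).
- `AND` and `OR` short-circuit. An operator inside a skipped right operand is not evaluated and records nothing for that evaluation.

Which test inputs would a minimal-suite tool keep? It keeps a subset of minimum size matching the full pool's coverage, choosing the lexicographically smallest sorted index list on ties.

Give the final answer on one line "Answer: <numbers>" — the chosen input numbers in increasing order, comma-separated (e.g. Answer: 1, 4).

#1 (b=2, r=0, z=3) -> B2->E, B1->T, B2->E, B1->T, B2->S, B1->F, B3->F, B4->F, B5->T, B10->E, B11->S, B9->F; covered: B1=T, B1=F, B2=S, B2=E, B3=F, B4=F, B5=T, B9=F, B10=E, B11=S
#2 (b=0, r=-1, z=5) -> B2->S, B1->F, B3->F, B4->F, B5->F, B7->E, B6->T, B8->T, B10->E, B11->S, B9->F; covered: B1=F, B2=S, B3=F, B4=F, B5=F, B6=T, B7=E, B8=T, B9=F, B10=E, B11=S
#3 (b=2, r=1, z=6) -> B2->S, B1->F, B3->F, B4->F, B5->F, B7->S, B6->F, B10->S, B9->F; covered: B1=F, B2=S, B3=F, B4=F, B5=F, B6=F, B7=S, B9=F, B10=S
#4 (b=0, r=1, z=3) -> B2->E, B1->F, B3->F, B4->F, B5->T, B10->E, B11->E, B9->F; covered: B1=F, B2=E, B3=F, B4=F, B5=T, B9=F, B10=E, B11=E
#5 (b=2, r=1, z=3) -> B2->E, B1->T, B2->E, B1->T, B2->S, B1->F, B3->F, B4->F, B5->T, B10->E, B11->E, B9->T; covered: B1=T, B1=F, B2=S, B2=E, B3=F, B4=F, B5=T, B9=T, B10=E, B11=E
#6 (b=0, r=1, z=7) -> B2->S, B1->F, B3->T, B4->T, B4->T, B4->T, B4->T, B4->F, B5->T, B10->S, B9->F; covered: B1=F, B2=S, B3=T, B4=T, B4=F, B5=T, B9=F, B10=S
#7 (b=1, r=1, z=7) -> B2->S, B1->F, B3->T, B4->T, B4->T, B4->T, B4->T, B4->F, B5->T, B10->S, B9->F; covered: B1=F, B2=S, B3=T, B4=T, B4=F, B5=T, B9=F, B10=S
union over all inputs: B1=T, B1=F, B2=S, B2=E, B3=T, B3=F, B4=T, B4=F, B5=T, B5=F, B6=T, B6=F, B7=S, B7=E, B8=T, B9=T, B9=F, B10=S, B10=E, B11=S, B11=E (21 outcomes)
checked all size-1 subsets: none covers 21 outcomes (max 11/21)
checked all size-2 subsets: none covers 21 outcomes (max 16/21)
checked all size-3 subsets: none covers 21 outcomes (max 19/21)
at size 4, {2, 3, 5, 6} reaches all 21 outcomes; every lexicographically earlier size-4 subset fails

Answer: 2, 3, 5, 6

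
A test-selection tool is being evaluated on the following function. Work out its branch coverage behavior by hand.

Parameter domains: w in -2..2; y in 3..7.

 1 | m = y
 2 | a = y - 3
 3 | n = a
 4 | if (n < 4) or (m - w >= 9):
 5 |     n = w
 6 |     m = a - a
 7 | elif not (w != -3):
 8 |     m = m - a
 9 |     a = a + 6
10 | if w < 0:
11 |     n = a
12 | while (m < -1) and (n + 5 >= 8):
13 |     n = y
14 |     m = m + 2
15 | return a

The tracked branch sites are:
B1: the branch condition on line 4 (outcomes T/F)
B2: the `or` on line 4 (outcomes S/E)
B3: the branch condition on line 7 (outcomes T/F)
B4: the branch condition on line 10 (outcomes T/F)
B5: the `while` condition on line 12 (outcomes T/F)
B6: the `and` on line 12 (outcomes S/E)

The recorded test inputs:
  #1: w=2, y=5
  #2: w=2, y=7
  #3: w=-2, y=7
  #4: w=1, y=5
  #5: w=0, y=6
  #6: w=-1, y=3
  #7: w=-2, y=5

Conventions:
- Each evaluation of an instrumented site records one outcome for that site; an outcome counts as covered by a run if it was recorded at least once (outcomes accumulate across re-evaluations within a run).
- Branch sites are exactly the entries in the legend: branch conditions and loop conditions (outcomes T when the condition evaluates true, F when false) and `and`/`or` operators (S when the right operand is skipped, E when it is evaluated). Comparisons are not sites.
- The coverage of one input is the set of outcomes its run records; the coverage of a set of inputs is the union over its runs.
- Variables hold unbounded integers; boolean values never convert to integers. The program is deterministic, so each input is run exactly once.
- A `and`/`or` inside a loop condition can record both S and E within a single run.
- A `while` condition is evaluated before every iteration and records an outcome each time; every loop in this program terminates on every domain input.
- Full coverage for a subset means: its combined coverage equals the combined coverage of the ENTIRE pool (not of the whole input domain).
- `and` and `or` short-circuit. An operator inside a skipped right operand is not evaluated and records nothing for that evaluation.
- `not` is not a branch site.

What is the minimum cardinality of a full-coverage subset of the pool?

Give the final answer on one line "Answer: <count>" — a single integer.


test 1 (w=2, y=5) fires B2->S, B1->T, B4->F, B6->S, B5->F; hits B1=T, B2=S, B4=F, B5=F, B6=S
test 2 (w=2, y=7) fires B2->E, B1->F, B3->F, B4->F, B6->S, B5->F; hits B1=F, B2=E, B3=F, B4=F, B5=F, B6=S
test 3 (w=-2, y=7) fires B2->E, B1->T, B4->T, B6->S, B5->F; hits B1=T, B2=E, B4=T, B5=F, B6=S
test 4 (w=1, y=5) fires B2->S, B1->T, B4->F, B6->S, B5->F; hits B1=T, B2=S, B4=F, B5=F, B6=S
test 5 (w=0, y=6) fires B2->S, B1->T, B4->F, B6->S, B5->F; hits B1=T, B2=S, B4=F, B5=F, B6=S
test 6 (w=-1, y=3) fires B2->S, B1->T, B4->T, B6->S, B5->F; hits B1=T, B2=S, B4=T, B5=F, B6=S
test 7 (w=-2, y=5) fires B2->S, B1->T, B4->T, B6->S, B5->F; hits B1=T, B2=S, B4=T, B5=F, B6=S
pool-wide coverage (9 outcomes): B1=T, B1=F, B2=S, B2=E, B3=F, B4=T, B4=F, B5=F, B6=S
no size-1 subset reaches all 9 outcomes (best union: 6/9)
size 2: inputs {2, 6} cover all 9 outcomes, and no lexicographically smaller subset of this size does
Answer: 2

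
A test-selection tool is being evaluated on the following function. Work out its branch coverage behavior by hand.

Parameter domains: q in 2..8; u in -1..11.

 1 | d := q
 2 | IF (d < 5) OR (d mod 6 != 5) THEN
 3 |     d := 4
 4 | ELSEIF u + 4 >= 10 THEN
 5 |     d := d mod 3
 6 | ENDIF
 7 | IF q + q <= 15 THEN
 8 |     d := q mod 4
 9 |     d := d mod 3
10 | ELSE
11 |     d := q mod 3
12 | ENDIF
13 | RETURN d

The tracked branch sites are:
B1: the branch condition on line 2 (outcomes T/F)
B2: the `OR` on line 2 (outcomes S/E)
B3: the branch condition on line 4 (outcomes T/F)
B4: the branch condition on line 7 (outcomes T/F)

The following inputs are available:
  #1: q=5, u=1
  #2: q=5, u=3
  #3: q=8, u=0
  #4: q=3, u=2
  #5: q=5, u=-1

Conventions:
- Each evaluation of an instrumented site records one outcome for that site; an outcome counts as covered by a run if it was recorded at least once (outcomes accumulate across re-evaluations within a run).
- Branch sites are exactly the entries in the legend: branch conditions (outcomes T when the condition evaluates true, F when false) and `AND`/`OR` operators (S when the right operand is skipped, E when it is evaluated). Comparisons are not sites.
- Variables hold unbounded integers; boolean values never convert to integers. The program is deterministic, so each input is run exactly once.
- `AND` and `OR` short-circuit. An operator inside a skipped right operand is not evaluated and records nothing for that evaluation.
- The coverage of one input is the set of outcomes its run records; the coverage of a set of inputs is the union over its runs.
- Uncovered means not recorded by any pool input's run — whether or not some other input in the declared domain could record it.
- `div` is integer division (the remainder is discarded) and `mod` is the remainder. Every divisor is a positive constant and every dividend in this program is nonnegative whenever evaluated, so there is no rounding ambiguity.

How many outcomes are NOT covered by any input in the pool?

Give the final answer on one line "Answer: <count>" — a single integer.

test 1 (q=5, u=1) fires B2->E, B1->F, B3->F, B4->T; hits B1=F, B2=E, B3=F, B4=T
test 2 (q=5, u=3) fires B2->E, B1->F, B3->F, B4->T; hits B1=F, B2=E, B3=F, B4=T
test 3 (q=8, u=0) fires B2->E, B1->T, B4->F; hits B1=T, B2=E, B4=F
test 4 (q=3, u=2) fires B2->S, B1->T, B4->T; hits B1=T, B2=S, B4=T
test 5 (q=5, u=-1) fires B2->E, B1->F, B3->F, B4->T; hits B1=F, B2=E, B3=F, B4=T
union over the pool: B1=T, B1=F, B2=S, B2=E, B3=F, B4=T, B4=F
uncovered (1 of 8): B3=T

Answer: 1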